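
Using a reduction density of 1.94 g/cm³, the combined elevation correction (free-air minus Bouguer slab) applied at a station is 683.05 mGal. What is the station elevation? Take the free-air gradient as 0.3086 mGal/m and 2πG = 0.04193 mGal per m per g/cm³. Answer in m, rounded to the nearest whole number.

3006

Combined gradient = 0.3086 − 0.04193 × 1.94 = 0.2272558 mGal/m
h = 683.05 / 0.2272558 = 3005.64 m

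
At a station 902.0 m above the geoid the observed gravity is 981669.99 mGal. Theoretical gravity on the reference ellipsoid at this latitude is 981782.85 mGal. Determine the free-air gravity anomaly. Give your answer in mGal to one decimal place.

165.5

Free-air correction = 0.3086 × 902.0 = 278.36 mGal
Free-air anomaly = 981669.99 − 981782.85 + (278.36) = 165.50 mGal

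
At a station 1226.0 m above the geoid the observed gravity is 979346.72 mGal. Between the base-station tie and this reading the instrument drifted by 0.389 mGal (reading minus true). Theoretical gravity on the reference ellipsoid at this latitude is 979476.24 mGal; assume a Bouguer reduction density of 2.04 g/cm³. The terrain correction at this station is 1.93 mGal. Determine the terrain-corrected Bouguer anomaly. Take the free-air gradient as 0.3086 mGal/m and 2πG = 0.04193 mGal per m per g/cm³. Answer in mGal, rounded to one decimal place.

Drift-corrected reading = 979346.72 − (0.389) = 979346.331 mGal
Free-air correction = 0.3086 × 1226.0 = 378.34 mGal
Free-air anomaly = 979346.331 − 979476.24 + (378.34) = 248.431 mGal
Bouguer slab correction = 0.04193 × 2.04 × 1226.0 = 104.87 mGal
Simple Bouguer anomaly = 248.431 − (104.87) = 143.561 mGal
Complete Bouguer anomaly = 143.561 + 1.93 = 145.491 mGal

145.5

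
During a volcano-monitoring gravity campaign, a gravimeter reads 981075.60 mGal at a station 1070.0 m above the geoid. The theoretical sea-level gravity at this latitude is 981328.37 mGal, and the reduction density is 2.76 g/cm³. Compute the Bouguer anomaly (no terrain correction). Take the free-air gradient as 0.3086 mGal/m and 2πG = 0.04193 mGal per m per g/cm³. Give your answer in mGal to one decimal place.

-46.4

Free-air correction = 0.3086 × 1070.0 = 330.20 mGal
Free-air anomaly = 981075.60 − 981328.37 + (330.20) = 77.43 mGal
Bouguer slab correction = 0.04193 × 2.76 × 1070.0 = 123.83 mGal
Simple Bouguer anomaly = 77.43 − (123.83) = -46.40 mGal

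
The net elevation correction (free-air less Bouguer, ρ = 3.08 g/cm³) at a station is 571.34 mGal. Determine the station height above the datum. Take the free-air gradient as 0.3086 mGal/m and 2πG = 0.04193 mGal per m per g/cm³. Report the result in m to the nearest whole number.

3184

Combined gradient = 0.3086 − 0.04193 × 3.08 = 0.1794556 mGal/m
h = 571.34 / 0.1794556 = 3183.74 m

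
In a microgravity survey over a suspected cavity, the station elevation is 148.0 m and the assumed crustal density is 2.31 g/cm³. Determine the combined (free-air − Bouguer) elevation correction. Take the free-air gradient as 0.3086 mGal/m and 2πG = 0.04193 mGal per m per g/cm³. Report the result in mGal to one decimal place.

Combined gradient = 0.3086 − 0.04193 × 2.31 = 0.2117417 mGal/m
Combined elevation correction = 0.2117417 × 148.0 = 31.3 mGal

31.3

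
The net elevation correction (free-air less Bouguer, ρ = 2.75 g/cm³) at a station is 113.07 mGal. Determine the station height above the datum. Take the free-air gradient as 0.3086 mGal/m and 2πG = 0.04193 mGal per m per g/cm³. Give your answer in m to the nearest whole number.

585

Combined gradient = 0.3086 − 0.04193 × 2.75 = 0.1932925 mGal/m
h = 113.07 / 0.1932925 = 584.97 m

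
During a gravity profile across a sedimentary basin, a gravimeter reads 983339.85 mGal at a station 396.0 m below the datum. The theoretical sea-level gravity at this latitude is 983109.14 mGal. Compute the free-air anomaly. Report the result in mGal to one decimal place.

Free-air correction = 0.3086 × -396.0 = -122.21 mGal
Free-air anomaly = 983339.85 − 983109.14 + (-122.21) = 108.50 mGal

108.5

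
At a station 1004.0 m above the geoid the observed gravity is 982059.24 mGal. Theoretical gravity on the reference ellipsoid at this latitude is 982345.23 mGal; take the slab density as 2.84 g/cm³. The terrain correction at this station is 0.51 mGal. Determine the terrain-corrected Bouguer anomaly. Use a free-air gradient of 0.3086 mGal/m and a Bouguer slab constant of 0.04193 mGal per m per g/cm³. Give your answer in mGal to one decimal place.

-95.2

Free-air correction = 0.3086 × 1004.0 = 309.83 mGal
Free-air anomaly = 982059.24 − 982345.23 + (309.83) = 23.84 mGal
Bouguer slab correction = 0.04193 × 2.84 × 1004.0 = 119.56 mGal
Simple Bouguer anomaly = 23.84 − (119.56) = -95.72 mGal
Complete Bouguer anomaly = -95.72 + 0.51 = -95.21 mGal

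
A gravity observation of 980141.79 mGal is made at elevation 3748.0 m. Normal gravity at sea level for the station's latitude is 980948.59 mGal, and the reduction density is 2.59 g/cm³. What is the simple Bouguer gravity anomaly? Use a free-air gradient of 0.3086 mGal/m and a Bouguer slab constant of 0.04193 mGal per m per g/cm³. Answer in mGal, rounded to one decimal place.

-57.2

Free-air correction = 0.3086 × 3748.0 = 1156.63 mGal
Free-air anomaly = 980141.79 − 980948.59 + (1156.63) = 349.83 mGal
Bouguer slab correction = 0.04193 × 2.59 × 3748.0 = 407.03 mGal
Simple Bouguer anomaly = 349.83 − (407.03) = -57.20 mGal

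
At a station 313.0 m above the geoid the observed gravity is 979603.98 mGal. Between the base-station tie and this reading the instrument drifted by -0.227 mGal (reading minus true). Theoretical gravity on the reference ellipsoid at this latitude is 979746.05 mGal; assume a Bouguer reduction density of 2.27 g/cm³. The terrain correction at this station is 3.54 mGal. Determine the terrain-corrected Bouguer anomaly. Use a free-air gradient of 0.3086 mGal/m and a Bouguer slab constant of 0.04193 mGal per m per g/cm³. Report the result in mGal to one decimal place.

-71.5

Drift-corrected reading = 979603.98 − (-0.227) = 979604.207 mGal
Free-air correction = 0.3086 × 313.0 = 96.59 mGal
Free-air anomaly = 979604.207 − 979746.05 + (96.59) = -45.253 mGal
Bouguer slab correction = 0.04193 × 2.27 × 313.0 = 29.79 mGal
Simple Bouguer anomaly = -45.253 − (29.79) = -75.043 mGal
Complete Bouguer anomaly = -75.043 + 3.54 = -71.503 mGal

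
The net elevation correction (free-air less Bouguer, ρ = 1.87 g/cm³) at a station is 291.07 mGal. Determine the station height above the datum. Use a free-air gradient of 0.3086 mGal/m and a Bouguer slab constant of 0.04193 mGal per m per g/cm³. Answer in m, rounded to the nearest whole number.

1264

Combined gradient = 0.3086 − 0.04193 × 1.87 = 0.2301909 mGal/m
h = 291.07 / 0.2301909 = 1264.47 m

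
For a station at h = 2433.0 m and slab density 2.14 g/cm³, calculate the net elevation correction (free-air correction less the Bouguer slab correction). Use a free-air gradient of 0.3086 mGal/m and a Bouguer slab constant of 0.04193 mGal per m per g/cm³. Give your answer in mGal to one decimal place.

Combined gradient = 0.3086 − 0.04193 × 2.14 = 0.2188698 mGal/m
Combined elevation correction = 0.2188698 × 2433.0 = 532.5 mGal

532.5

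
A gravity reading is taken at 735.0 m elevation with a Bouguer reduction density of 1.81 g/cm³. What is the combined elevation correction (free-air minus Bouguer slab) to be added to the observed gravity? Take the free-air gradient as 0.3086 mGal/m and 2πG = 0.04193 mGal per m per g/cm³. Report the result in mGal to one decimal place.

171.0

Combined gradient = 0.3086 − 0.04193 × 1.81 = 0.2327067 mGal/m
Combined elevation correction = 0.2327067 × 735.0 = 171.0 mGal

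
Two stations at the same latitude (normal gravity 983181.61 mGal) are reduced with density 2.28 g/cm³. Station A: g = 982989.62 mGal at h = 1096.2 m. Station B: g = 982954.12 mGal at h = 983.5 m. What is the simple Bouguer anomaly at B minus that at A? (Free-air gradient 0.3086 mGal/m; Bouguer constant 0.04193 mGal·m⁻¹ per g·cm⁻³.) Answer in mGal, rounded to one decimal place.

Δg_SB(A) = 982989.62 − 983181.61 + 0.3086×1096.2 − 0.04193×2.28×1096.2 = 41.50 mGal
Δg_SB(B) = 982954.12 − 983181.61 + 0.3086×983.5 − 0.04193×2.28×983.5 = -18.00 mGal
Difference = -18.00 − (41.50) = -59.50 mGal

-59.5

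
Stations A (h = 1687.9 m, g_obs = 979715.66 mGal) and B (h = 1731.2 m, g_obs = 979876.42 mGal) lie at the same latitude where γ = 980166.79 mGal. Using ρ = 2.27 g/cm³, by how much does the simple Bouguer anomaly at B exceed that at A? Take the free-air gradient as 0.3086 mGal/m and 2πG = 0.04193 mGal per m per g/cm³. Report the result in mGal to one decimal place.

170.0

Δg_SB(A) = 979715.66 − 980166.79 + 0.3086×1687.9 − 0.04193×2.27×1687.9 = -90.90 mGal
Δg_SB(B) = 979876.42 − 980166.79 + 0.3086×1731.2 − 0.04193×2.27×1731.2 = 79.10 mGal
Difference = 79.10 − (-90.90) = 170.00 mGal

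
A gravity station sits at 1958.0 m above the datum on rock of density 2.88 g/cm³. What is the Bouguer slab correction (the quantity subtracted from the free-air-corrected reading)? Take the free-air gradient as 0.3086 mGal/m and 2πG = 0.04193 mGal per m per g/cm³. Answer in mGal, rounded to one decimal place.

236.4

Bouguer slab correction = 0.04193 × 2.88 × 1958.0 = 236.4 mGal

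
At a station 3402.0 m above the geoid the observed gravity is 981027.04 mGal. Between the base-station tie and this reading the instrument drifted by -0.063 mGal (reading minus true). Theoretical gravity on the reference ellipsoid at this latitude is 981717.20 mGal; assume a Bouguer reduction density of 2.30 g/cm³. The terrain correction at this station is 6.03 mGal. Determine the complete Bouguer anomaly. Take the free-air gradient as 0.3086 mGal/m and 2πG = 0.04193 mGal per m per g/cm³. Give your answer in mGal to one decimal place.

37.7

Drift-corrected reading = 981027.04 − (-0.063) = 981027.103 mGal
Free-air correction = 0.3086 × 3402.0 = 1049.86 mGal
Free-air anomaly = 981027.103 − 981717.20 + (1049.86) = 359.763 mGal
Bouguer slab correction = 0.04193 × 2.30 × 3402.0 = 328.09 mGal
Simple Bouguer anomaly = 359.763 − (328.09) = 31.673 mGal
Complete Bouguer anomaly = 31.673 + 6.03 = 37.703 mGal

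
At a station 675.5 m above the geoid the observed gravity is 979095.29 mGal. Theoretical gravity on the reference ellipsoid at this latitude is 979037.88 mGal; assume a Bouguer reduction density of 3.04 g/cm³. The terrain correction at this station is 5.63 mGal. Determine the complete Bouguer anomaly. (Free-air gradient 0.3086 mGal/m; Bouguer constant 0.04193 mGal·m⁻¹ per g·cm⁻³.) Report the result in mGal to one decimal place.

Free-air correction = 0.3086 × 675.5 = 208.46 mGal
Free-air anomaly = 979095.29 − 979037.88 + (208.46) = 265.87 mGal
Bouguer slab correction = 0.04193 × 3.04 × 675.5 = 86.10 mGal
Simple Bouguer anomaly = 265.87 − (86.10) = 179.77 mGal
Complete Bouguer anomaly = 179.77 + 5.63 = 185.40 mGal

185.4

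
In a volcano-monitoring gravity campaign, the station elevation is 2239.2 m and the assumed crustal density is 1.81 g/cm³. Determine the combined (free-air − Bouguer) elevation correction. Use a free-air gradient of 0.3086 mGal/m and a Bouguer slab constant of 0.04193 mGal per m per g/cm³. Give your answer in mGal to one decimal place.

521.1

Combined gradient = 0.3086 − 0.04193 × 1.81 = 0.2327067 mGal/m
Combined elevation correction = 0.2327067 × 2239.2 = 521.1 mGal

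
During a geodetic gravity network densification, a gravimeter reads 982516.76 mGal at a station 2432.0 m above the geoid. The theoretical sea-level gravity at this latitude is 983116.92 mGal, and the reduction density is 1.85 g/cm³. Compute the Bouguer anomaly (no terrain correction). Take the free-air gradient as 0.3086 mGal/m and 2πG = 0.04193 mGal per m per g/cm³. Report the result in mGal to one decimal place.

-38.3

Free-air correction = 0.3086 × 2432.0 = 750.52 mGal
Free-air anomaly = 982516.76 − 983116.92 + (750.52) = 150.36 mGal
Bouguer slab correction = 0.04193 × 1.85 × 2432.0 = 188.65 mGal
Simple Bouguer anomaly = 150.36 − (188.65) = -38.29 mGal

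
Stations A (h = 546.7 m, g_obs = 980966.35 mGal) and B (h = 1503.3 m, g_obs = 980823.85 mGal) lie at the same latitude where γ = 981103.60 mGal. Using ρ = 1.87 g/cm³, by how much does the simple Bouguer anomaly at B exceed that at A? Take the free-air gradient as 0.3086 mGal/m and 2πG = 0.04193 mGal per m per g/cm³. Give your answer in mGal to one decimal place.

77.7

Δg_SB(A) = 980966.35 − 981103.60 + 0.3086×546.7 − 0.04193×1.87×546.7 = -11.40 mGal
Δg_SB(B) = 980823.85 − 981103.60 + 0.3086×1503.3 − 0.04193×1.87×1503.3 = 66.30 mGal
Difference = 66.30 − (-11.40) = 77.70 mGal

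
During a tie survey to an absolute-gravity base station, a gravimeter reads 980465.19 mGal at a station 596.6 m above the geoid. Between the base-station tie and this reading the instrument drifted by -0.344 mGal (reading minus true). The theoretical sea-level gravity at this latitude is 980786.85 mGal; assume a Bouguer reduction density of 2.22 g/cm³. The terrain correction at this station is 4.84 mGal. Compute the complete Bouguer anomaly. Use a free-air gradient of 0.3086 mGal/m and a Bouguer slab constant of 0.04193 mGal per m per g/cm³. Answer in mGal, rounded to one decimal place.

-187.9

Drift-corrected reading = 980465.19 − (-0.344) = 980465.534 mGal
Free-air correction = 0.3086 × 596.6 = 184.11 mGal
Free-air anomaly = 980465.534 − 980786.85 + (184.11) = -137.206 mGal
Bouguer slab correction = 0.04193 × 2.22 × 596.6 = 55.53 mGal
Simple Bouguer anomaly = -137.206 − (55.53) = -192.736 mGal
Complete Bouguer anomaly = -192.736 + 4.84 = -187.896 mGal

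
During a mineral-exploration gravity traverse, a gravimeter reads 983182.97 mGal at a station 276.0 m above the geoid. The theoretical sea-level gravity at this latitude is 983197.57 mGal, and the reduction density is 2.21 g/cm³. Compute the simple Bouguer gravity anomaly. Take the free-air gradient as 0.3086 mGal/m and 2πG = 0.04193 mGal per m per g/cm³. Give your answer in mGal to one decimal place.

45.0

Free-air correction = 0.3086 × 276.0 = 85.17 mGal
Free-air anomaly = 983182.97 − 983197.57 + (85.17) = 70.57 mGal
Bouguer slab correction = 0.04193 × 2.21 × 276.0 = 25.58 mGal
Simple Bouguer anomaly = 70.57 − (25.58) = 44.99 mGal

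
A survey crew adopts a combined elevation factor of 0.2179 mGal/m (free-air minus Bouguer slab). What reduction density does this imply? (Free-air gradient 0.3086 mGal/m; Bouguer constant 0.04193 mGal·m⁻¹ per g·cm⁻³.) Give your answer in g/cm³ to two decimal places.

2.16

0.2179 = 0.3086 − 0.04193 × ρ
ρ = (0.3086 − 0.2179) / 0.04193 = 2.16 g/cm³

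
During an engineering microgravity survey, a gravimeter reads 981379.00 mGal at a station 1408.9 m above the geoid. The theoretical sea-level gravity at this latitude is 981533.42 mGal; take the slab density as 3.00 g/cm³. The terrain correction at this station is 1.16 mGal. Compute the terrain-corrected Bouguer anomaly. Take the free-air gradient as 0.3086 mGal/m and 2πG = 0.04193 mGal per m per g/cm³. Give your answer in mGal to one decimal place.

Free-air correction = 0.3086 × 1408.9 = 434.79 mGal
Free-air anomaly = 981379.00 − 981533.42 + (434.79) = 280.37 mGal
Bouguer slab correction = 0.04193 × 3.00 × 1408.9 = 177.23 mGal
Simple Bouguer anomaly = 280.37 − (177.23) = 103.14 mGal
Complete Bouguer anomaly = 103.14 + 1.16 = 104.30 mGal

104.3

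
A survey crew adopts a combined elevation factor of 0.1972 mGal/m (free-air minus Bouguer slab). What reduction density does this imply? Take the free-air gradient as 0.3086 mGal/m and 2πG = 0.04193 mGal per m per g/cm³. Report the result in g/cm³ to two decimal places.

0.1972 = 0.3086 − 0.04193 × ρ
ρ = (0.3086 − 0.1972) / 0.04193 = 2.66 g/cm³

2.66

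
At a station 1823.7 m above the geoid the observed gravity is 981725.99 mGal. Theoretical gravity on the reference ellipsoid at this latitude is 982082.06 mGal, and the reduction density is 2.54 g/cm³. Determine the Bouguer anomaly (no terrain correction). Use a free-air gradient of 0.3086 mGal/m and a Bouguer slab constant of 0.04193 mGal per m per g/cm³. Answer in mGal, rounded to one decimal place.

12.5

Free-air correction = 0.3086 × 1823.7 = 562.79 mGal
Free-air anomaly = 981725.99 − 982082.06 + (562.79) = 206.72 mGal
Bouguer slab correction = 0.04193 × 2.54 × 1823.7 = 194.23 mGal
Simple Bouguer anomaly = 206.72 − (194.23) = 12.49 mGal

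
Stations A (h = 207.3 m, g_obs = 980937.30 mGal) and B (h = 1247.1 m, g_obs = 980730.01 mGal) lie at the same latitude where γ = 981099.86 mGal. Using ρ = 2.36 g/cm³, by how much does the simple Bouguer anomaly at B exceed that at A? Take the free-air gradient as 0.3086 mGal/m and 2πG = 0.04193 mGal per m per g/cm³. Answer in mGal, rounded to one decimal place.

10.7

Δg_SB(A) = 980937.30 − 981099.86 + 0.3086×207.3 − 0.04193×2.36×207.3 = -119.10 mGal
Δg_SB(B) = 980730.01 − 981099.86 + 0.3086×1247.1 − 0.04193×2.36×1247.1 = -108.40 mGal
Difference = -108.40 − (-119.10) = 10.70 mGal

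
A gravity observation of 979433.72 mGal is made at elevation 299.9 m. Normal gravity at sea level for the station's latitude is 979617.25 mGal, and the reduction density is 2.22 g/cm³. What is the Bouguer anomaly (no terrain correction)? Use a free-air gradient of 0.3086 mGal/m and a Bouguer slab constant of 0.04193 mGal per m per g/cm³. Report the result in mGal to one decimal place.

-118.9

Free-air correction = 0.3086 × 299.9 = 92.55 mGal
Free-air anomaly = 979433.72 − 979617.25 + (92.55) = -90.98 mGal
Bouguer slab correction = 0.04193 × 2.22 × 299.9 = 27.92 mGal
Simple Bouguer anomaly = -90.98 − (27.92) = -118.90 mGal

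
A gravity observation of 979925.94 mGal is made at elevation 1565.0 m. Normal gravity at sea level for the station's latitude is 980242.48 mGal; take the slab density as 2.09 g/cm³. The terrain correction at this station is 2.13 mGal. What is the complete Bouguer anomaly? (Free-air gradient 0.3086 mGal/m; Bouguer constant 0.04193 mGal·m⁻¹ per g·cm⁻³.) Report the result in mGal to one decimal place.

Free-air correction = 0.3086 × 1565.0 = 482.96 mGal
Free-air anomaly = 979925.94 − 980242.48 + (482.96) = 166.42 mGal
Bouguer slab correction = 0.04193 × 2.09 × 1565.0 = 137.15 mGal
Simple Bouguer anomaly = 166.42 − (137.15) = 29.27 mGal
Complete Bouguer anomaly = 29.27 + 2.13 = 31.40 mGal

31.4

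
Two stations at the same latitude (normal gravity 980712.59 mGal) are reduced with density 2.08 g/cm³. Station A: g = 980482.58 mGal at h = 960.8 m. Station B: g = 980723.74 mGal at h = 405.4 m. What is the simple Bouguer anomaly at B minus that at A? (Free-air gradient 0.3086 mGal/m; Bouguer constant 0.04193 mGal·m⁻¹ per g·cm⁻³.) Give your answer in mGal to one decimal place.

118.2

Δg_SB(A) = 980482.58 − 980712.59 + 0.3086×960.8 − 0.04193×2.08×960.8 = -17.30 mGal
Δg_SB(B) = 980723.74 − 980712.59 + 0.3086×405.4 − 0.04193×2.08×405.4 = 100.90 mGal
Difference = 100.90 − (-17.30) = 118.20 mGal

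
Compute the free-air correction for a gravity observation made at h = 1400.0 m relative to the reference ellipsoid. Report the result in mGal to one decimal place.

432.0

Free-air correction = 0.3086 × 1400.0 = 432.0 mGal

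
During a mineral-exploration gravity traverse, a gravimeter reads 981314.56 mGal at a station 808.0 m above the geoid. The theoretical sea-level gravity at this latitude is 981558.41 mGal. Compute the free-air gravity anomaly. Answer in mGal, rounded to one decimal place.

Free-air correction = 0.3086 × 808.0 = 249.35 mGal
Free-air anomaly = 981314.56 − 981558.41 + (249.35) = 5.50 mGal

5.5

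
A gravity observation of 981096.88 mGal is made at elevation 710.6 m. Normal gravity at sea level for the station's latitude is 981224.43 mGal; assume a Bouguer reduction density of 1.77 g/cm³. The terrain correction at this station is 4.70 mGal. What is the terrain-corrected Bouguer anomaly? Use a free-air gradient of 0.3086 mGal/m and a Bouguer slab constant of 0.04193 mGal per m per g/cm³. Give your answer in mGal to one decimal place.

Free-air correction = 0.3086 × 710.6 = 219.29 mGal
Free-air anomaly = 981096.88 − 981224.43 + (219.29) = 91.74 mGal
Bouguer slab correction = 0.04193 × 1.77 × 710.6 = 52.74 mGal
Simple Bouguer anomaly = 91.74 − (52.74) = 39.00 mGal
Complete Bouguer anomaly = 39.00 + 4.70 = 43.70 mGal

43.7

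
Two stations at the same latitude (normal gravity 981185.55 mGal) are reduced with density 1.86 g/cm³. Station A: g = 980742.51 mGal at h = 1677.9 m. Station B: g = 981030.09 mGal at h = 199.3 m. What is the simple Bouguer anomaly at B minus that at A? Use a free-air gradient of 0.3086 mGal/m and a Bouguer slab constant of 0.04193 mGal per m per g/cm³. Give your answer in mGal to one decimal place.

-53.4

Δg_SB(A) = 980742.51 − 981185.55 + 0.3086×1677.9 − 0.04193×1.86×1677.9 = -56.10 mGal
Δg_SB(B) = 981030.09 − 981185.55 + 0.3086×199.3 − 0.04193×1.86×199.3 = -109.50 mGal
Difference = -109.50 − (-56.10) = -53.40 mGal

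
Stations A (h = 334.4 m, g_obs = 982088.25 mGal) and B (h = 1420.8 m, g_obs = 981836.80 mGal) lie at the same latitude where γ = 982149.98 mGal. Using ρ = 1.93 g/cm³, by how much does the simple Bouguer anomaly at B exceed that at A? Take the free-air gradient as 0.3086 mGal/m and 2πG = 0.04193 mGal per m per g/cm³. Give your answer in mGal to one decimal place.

Δg_SB(A) = 982088.25 − 982149.98 + 0.3086×334.4 − 0.04193×1.93×334.4 = 14.40 mGal
Δg_SB(B) = 981836.80 − 982149.98 + 0.3086×1420.8 − 0.04193×1.93×1420.8 = 10.30 mGal
Difference = 10.30 − (14.40) = -4.10 mGal

-4.1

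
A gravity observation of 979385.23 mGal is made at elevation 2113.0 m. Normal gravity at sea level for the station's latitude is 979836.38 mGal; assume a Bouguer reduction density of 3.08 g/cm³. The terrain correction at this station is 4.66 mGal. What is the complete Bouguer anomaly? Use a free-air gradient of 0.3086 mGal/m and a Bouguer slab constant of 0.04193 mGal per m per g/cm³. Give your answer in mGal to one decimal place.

-67.3

Free-air correction = 0.3086 × 2113.0 = 652.07 mGal
Free-air anomaly = 979385.23 − 979836.38 + (652.07) = 200.92 mGal
Bouguer slab correction = 0.04193 × 3.08 × 2113.0 = 272.88 mGal
Simple Bouguer anomaly = 200.92 − (272.88) = -71.96 mGal
Complete Bouguer anomaly = -71.96 + 4.66 = -67.30 mGal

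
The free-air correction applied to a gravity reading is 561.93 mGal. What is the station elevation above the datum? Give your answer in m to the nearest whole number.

h = 561.93 / 0.3086 = 1820.90 m

1821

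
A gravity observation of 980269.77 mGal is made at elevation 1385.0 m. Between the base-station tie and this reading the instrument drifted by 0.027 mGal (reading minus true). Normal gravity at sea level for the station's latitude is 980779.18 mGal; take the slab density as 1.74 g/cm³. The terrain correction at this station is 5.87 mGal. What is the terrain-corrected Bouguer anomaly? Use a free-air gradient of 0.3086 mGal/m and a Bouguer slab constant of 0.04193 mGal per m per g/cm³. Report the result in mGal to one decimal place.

Drift-corrected reading = 980269.77 − (0.027) = 980269.743 mGal
Free-air correction = 0.3086 × 1385.0 = 427.41 mGal
Free-air anomaly = 980269.743 − 980779.18 + (427.41) = -82.027 mGal
Bouguer slab correction = 0.04193 × 1.74 × 1385.0 = 101.05 mGal
Simple Bouguer anomaly = -82.027 − (101.05) = -183.077 mGal
Complete Bouguer anomaly = -183.077 + 5.87 = -177.207 mGal

-177.2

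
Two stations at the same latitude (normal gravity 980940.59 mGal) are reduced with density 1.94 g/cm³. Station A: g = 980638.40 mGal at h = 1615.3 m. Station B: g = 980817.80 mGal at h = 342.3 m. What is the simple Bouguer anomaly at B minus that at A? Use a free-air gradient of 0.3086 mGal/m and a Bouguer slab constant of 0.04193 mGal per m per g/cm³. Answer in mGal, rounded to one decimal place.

Δg_SB(A) = 980638.40 − 980940.59 + 0.3086×1615.3 − 0.04193×1.94×1615.3 = 64.90 mGal
Δg_SB(B) = 980817.80 − 980940.59 + 0.3086×342.3 − 0.04193×1.94×342.3 = -45.00 mGal
Difference = -45.00 − (64.90) = -109.90 mGal

-109.9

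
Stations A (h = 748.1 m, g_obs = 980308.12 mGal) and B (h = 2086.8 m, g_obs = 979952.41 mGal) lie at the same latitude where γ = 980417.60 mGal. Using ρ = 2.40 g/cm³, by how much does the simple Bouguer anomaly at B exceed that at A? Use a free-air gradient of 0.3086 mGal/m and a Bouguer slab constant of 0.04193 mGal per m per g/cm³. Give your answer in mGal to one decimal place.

-77.3

Δg_SB(A) = 980308.12 − 980417.60 + 0.3086×748.1 − 0.04193×2.40×748.1 = 46.10 mGal
Δg_SB(B) = 979952.41 − 980417.60 + 0.3086×2086.8 − 0.04193×2.40×2086.8 = -31.20 mGal
Difference = -31.20 − (46.10) = -77.30 mGal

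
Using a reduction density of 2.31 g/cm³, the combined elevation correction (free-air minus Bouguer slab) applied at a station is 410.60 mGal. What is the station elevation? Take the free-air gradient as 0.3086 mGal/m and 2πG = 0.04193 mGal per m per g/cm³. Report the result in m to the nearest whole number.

Combined gradient = 0.3086 − 0.04193 × 2.31 = 0.2117417 mGal/m
h = 410.60 / 0.2117417 = 1939.16 m

1939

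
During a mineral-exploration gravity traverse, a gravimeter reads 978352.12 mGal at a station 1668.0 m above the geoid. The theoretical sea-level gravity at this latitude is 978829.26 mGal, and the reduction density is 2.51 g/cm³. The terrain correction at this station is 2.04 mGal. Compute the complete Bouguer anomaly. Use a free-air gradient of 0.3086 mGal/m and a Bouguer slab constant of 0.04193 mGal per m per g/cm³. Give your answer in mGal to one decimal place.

Free-air correction = 0.3086 × 1668.0 = 514.74 mGal
Free-air anomaly = 978352.12 − 978829.26 + (514.74) = 37.60 mGal
Bouguer slab correction = 0.04193 × 2.51 × 1668.0 = 175.55 mGal
Simple Bouguer anomaly = 37.60 − (175.55) = -137.95 mGal
Complete Bouguer anomaly = -137.95 + 2.04 = -135.91 mGal

-135.9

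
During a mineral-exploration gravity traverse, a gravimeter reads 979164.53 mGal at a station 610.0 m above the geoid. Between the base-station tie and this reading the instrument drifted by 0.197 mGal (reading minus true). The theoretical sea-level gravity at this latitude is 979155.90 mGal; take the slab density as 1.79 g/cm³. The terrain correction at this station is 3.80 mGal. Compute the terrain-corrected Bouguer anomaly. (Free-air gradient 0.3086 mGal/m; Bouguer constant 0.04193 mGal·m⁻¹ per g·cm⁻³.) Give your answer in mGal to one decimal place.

154.7

Drift-corrected reading = 979164.53 − (0.197) = 979164.333 mGal
Free-air correction = 0.3086 × 610.0 = 188.25 mGal
Free-air anomaly = 979164.333 − 979155.90 + (188.25) = 196.683 mGal
Bouguer slab correction = 0.04193 × 1.79 × 610.0 = 45.78 mGal
Simple Bouguer anomaly = 196.683 − (45.78) = 150.903 mGal
Complete Bouguer anomaly = 150.903 + 3.80 = 154.703 mGal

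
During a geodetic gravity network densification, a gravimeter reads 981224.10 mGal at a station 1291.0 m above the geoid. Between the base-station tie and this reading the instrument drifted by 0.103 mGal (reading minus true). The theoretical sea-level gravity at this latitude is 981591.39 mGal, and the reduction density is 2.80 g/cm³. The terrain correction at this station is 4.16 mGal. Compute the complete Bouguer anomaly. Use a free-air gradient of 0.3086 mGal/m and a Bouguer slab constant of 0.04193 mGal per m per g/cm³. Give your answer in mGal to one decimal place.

-116.4

Drift-corrected reading = 981224.10 − (0.103) = 981223.997 mGal
Free-air correction = 0.3086 × 1291.0 = 398.40 mGal
Free-air anomaly = 981223.997 − 981591.39 + (398.40) = 31.007 mGal
Bouguer slab correction = 0.04193 × 2.80 × 1291.0 = 151.57 mGal
Simple Bouguer anomaly = 31.007 − (151.57) = -120.563 mGal
Complete Bouguer anomaly = -120.563 + 4.16 = -116.403 mGal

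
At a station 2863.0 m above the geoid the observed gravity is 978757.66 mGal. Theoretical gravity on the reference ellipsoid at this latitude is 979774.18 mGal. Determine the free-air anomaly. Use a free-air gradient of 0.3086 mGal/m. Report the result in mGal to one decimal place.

-133.0

Free-air correction = 0.3086 × 2863.0 = 883.52 mGal
Free-air anomaly = 978757.66 − 979774.18 + (883.52) = -133.00 mGal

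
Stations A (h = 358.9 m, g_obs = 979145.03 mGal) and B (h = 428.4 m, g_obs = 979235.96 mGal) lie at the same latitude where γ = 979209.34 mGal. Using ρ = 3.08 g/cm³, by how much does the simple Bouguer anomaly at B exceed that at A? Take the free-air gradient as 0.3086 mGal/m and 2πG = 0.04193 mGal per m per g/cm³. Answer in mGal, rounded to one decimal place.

Δg_SB(A) = 979145.03 − 979209.34 + 0.3086×358.9 − 0.04193×3.08×358.9 = 0.10 mGal
Δg_SB(B) = 979235.96 − 979209.34 + 0.3086×428.4 − 0.04193×3.08×428.4 = 103.50 mGal
Difference = 103.50 − (0.10) = 103.40 mGal

103.4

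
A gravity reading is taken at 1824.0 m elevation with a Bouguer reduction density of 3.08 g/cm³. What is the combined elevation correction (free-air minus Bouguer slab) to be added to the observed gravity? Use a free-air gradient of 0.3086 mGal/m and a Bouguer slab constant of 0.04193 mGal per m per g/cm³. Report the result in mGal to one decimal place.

Combined gradient = 0.3086 − 0.04193 × 3.08 = 0.1794556 mGal/m
Combined elevation correction = 0.1794556 × 1824.0 = 327.3 mGal

327.3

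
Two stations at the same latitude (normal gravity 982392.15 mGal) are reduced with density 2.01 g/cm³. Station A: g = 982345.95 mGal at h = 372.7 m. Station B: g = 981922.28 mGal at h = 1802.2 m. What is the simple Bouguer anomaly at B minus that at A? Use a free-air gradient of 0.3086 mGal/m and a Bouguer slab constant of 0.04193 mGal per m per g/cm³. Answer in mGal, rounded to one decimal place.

-103.0

Δg_SB(A) = 982345.95 − 982392.15 + 0.3086×372.7 − 0.04193×2.01×372.7 = 37.40 mGal
Δg_SB(B) = 981922.28 − 982392.15 + 0.3086×1802.2 − 0.04193×2.01×1802.2 = -65.60 mGal
Difference = -65.60 − (37.40) = -103.00 mGal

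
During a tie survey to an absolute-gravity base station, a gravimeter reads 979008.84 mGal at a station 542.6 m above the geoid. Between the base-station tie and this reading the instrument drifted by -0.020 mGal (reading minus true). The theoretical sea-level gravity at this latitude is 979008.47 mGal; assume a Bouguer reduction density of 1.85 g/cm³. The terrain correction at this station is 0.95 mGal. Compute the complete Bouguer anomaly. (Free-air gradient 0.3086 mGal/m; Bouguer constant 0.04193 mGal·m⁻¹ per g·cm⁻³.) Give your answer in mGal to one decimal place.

Drift-corrected reading = 979008.84 − (-0.020) = 979008.860 mGal
Free-air correction = 0.3086 × 542.6 = 167.45 mGal
Free-air anomaly = 979008.860 − 979008.47 + (167.45) = 167.840 mGal
Bouguer slab correction = 0.04193 × 1.85 × 542.6 = 42.09 mGal
Simple Bouguer anomaly = 167.840 − (42.09) = 125.750 mGal
Complete Bouguer anomaly = 125.750 + 0.95 = 126.700 mGal

126.7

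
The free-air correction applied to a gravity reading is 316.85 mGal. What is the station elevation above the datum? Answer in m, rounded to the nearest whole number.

h = 316.85 / 0.3086 = 1026.73 m

1027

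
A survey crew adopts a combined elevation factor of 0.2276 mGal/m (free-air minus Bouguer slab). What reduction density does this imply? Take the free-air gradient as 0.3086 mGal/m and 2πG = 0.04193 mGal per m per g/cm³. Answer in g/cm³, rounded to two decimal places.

1.93

0.2276 = 0.3086 − 0.04193 × ρ
ρ = (0.3086 − 0.2276) / 0.04193 = 1.93 g/cm³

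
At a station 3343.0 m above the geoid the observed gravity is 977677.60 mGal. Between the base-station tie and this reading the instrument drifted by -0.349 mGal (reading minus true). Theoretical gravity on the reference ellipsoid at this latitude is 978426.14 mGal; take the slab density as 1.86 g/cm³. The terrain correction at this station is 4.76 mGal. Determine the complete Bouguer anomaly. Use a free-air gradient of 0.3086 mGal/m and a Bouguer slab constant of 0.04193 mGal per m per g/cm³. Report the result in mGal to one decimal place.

Drift-corrected reading = 977677.60 − (-0.349) = 977677.949 mGal
Free-air correction = 0.3086 × 3343.0 = 1031.65 mGal
Free-air anomaly = 977677.949 − 978426.14 + (1031.65) = 283.459 mGal
Bouguer slab correction = 0.04193 × 1.86 × 3343.0 = 260.72 mGal
Simple Bouguer anomaly = 283.459 − (260.72) = 22.739 mGal
Complete Bouguer anomaly = 22.739 + 4.76 = 27.499 mGal

27.5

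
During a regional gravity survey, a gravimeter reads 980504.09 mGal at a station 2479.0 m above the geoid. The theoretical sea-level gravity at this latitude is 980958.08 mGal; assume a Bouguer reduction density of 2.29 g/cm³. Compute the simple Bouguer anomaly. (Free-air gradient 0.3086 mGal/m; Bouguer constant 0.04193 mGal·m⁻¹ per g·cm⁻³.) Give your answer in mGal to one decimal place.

Free-air correction = 0.3086 × 2479.0 = 765.02 mGal
Free-air anomaly = 980504.09 − 980958.08 + (765.02) = 311.03 mGal
Bouguer slab correction = 0.04193 × 2.29 × 2479.0 = 238.03 mGal
Simple Bouguer anomaly = 311.03 − (238.03) = 73.00 mGal

73.0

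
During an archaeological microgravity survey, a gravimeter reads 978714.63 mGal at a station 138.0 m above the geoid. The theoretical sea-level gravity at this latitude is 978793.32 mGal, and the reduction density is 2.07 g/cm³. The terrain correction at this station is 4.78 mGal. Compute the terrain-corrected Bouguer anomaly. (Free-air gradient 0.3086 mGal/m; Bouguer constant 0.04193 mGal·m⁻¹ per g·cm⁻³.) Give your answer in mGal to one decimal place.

Free-air correction = 0.3086 × 138.0 = 42.59 mGal
Free-air anomaly = 978714.63 − 978793.32 + (42.59) = -36.10 mGal
Bouguer slab correction = 0.04193 × 2.07 × 138.0 = 11.98 mGal
Simple Bouguer anomaly = -36.10 − (11.98) = -48.08 mGal
Complete Bouguer anomaly = -48.08 + 4.78 = -43.30 mGal

-43.3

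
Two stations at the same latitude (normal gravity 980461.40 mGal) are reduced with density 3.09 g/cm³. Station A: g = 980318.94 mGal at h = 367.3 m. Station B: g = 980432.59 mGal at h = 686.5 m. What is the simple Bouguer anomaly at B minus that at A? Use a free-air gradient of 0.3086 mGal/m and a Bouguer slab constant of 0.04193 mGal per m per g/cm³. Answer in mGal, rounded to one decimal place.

Δg_SB(A) = 980318.94 − 980461.40 + 0.3086×367.3 − 0.04193×3.09×367.3 = -76.70 mGal
Δg_SB(B) = 980432.59 − 980461.40 + 0.3086×686.5 − 0.04193×3.09×686.5 = 94.10 mGal
Difference = 94.10 − (-76.70) = 170.80 mGal

170.8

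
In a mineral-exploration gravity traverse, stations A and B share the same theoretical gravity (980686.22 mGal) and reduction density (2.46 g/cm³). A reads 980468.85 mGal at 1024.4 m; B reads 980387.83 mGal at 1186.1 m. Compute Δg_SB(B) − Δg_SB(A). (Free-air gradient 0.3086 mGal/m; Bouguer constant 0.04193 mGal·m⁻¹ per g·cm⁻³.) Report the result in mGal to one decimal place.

Δg_SB(A) = 980468.85 − 980686.22 + 0.3086×1024.4 − 0.04193×2.46×1024.4 = -6.90 mGal
Δg_SB(B) = 980387.83 − 980686.22 + 0.3086×1186.1 − 0.04193×2.46×1186.1 = -54.70 mGal
Difference = -54.70 − (-6.90) = -47.80 mGal

-47.8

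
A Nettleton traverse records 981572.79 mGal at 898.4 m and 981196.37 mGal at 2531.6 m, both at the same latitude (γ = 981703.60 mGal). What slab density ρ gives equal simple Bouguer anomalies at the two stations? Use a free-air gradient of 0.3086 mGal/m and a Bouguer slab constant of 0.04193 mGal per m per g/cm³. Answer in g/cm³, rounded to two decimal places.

Δg_obs = 981196.37 − 981572.79 = -376.42 mGal over Δh = 2531.6 − 898.4 = 1633.2 m
Equal Bouguer anomalies ⇒ Δg_obs + (0.3086 − 0.04193ρ)·Δh = 0
0.3086 − 0.04193ρ = −Δg_obs/Δh = 0.23048
ρ = (0.3086 − 0.23048) / 0.04193 = 1.86 g/cm³

1.86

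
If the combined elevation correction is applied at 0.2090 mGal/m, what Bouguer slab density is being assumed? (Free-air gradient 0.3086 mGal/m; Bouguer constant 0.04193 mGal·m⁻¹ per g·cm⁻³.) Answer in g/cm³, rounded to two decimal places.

0.2090 = 0.3086 − 0.04193 × ρ
ρ = (0.3086 − 0.2090) / 0.04193 = 2.38 g/cm³

2.38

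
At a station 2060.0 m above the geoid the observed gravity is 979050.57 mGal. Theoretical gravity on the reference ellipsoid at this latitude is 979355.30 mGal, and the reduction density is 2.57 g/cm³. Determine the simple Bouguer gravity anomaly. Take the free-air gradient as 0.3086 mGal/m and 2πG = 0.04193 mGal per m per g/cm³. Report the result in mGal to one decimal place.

109.0

Free-air correction = 0.3086 × 2060.0 = 635.72 mGal
Free-air anomaly = 979050.57 − 979355.30 + (635.72) = 330.99 mGal
Bouguer slab correction = 0.04193 × 2.57 × 2060.0 = 221.99 mGal
Simple Bouguer anomaly = 330.99 − (221.99) = 109.00 mGal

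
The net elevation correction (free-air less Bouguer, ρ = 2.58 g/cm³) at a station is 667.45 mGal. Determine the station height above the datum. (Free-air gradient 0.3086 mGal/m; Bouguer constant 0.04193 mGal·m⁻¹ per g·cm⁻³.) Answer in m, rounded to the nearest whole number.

Combined gradient = 0.3086 − 0.04193 × 2.58 = 0.2004206 mGal/m
h = 667.45 / 0.2004206 = 3330.25 m

3330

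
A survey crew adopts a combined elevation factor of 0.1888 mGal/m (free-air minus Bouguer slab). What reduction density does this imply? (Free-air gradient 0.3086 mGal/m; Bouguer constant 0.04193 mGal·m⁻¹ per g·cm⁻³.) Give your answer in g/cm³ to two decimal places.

0.1888 = 0.3086 − 0.04193 × ρ
ρ = (0.3086 − 0.1888) / 0.04193 = 2.86 g/cm³

2.86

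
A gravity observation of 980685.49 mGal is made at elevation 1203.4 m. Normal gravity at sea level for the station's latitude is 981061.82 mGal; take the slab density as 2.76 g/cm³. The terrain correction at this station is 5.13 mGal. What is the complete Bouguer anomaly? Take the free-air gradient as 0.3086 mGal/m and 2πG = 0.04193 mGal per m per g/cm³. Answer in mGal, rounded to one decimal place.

-139.1

Free-air correction = 0.3086 × 1203.4 = 371.37 mGal
Free-air anomaly = 980685.49 − 981061.82 + (371.37) = -4.96 mGal
Bouguer slab correction = 0.04193 × 2.76 × 1203.4 = 139.27 mGal
Simple Bouguer anomaly = -4.96 − (139.27) = -144.23 mGal
Complete Bouguer anomaly = -144.23 + 5.13 = -139.10 mGal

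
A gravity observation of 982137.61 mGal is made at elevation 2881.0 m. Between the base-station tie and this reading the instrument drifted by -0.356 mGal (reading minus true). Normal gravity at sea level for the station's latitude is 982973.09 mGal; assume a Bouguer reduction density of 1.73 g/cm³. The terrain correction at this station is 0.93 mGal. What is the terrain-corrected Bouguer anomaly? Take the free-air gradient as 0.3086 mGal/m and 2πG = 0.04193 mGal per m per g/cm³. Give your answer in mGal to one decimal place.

Drift-corrected reading = 982137.61 − (-0.356) = 982137.966 mGal
Free-air correction = 0.3086 × 2881.0 = 889.08 mGal
Free-air anomaly = 982137.966 − 982973.09 + (889.08) = 53.956 mGal
Bouguer slab correction = 0.04193 × 1.73 × 2881.0 = 208.98 mGal
Simple Bouguer anomaly = 53.956 − (208.98) = -155.024 mGal
Complete Bouguer anomaly = -155.024 + 0.93 = -154.094 mGal

-154.1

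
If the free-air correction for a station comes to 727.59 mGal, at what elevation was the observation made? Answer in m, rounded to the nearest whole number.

h = 727.59 / 0.3086 = 2357.71 m

2358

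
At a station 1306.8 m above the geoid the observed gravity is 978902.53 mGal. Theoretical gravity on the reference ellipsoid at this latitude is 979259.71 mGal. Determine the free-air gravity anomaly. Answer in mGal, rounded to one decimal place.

46.1

Free-air correction = 0.3086 × 1306.8 = 403.28 mGal
Free-air anomaly = 978902.53 − 979259.71 + (403.28) = 46.10 mGal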